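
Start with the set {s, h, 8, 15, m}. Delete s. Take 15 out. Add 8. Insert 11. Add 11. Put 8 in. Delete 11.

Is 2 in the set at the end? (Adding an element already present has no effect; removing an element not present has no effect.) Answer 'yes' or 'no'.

Answer: no

Derivation:
Tracking the set through each operation:
Start: {15, 8, h, m, s}
Event 1 (remove s): removed. Set: {15, 8, h, m}
Event 2 (remove 15): removed. Set: {8, h, m}
Event 3 (add 8): already present, no change. Set: {8, h, m}
Event 4 (add 11): added. Set: {11, 8, h, m}
Event 5 (add 11): already present, no change. Set: {11, 8, h, m}
Event 6 (add 8): already present, no change. Set: {11, 8, h, m}
Event 7 (remove 11): removed. Set: {8, h, m}

Final set: {8, h, m} (size 3)
2 is NOT in the final set.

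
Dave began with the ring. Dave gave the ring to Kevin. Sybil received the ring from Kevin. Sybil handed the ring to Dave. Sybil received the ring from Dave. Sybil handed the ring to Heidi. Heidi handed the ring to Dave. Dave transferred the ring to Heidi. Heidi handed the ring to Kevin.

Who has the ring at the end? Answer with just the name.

Tracking the ring through each event:
Start: Dave has the ring.
After event 1: Kevin has the ring.
After event 2: Sybil has the ring.
After event 3: Dave has the ring.
After event 4: Sybil has the ring.
After event 5: Heidi has the ring.
After event 6: Dave has the ring.
After event 7: Heidi has the ring.
After event 8: Kevin has the ring.

Answer: Kevin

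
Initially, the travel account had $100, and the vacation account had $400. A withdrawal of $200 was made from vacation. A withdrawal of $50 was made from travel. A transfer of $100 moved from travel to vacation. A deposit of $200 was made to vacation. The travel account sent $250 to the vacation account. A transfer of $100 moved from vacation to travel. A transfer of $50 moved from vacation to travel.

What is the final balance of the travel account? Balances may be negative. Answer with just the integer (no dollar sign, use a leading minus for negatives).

Tracking account balances step by step:
Start: travel=100, vacation=400
Event 1 (withdraw 200 from vacation): vacation: 400 - 200 = 200. Balances: travel=100, vacation=200
Event 2 (withdraw 50 from travel): travel: 100 - 50 = 50. Balances: travel=50, vacation=200
Event 3 (transfer 100 travel -> vacation): travel: 50 - 100 = -50, vacation: 200 + 100 = 300. Balances: travel=-50, vacation=300
Event 4 (deposit 200 to vacation): vacation: 300 + 200 = 500. Balances: travel=-50, vacation=500
Event 5 (transfer 250 travel -> vacation): travel: -50 - 250 = -300, vacation: 500 + 250 = 750. Balances: travel=-300, vacation=750
Event 6 (transfer 100 vacation -> travel): vacation: 750 - 100 = 650, travel: -300 + 100 = -200. Balances: travel=-200, vacation=650
Event 7 (transfer 50 vacation -> travel): vacation: 650 - 50 = 600, travel: -200 + 50 = -150. Balances: travel=-150, vacation=600

Final balance of travel: -150

Answer: -150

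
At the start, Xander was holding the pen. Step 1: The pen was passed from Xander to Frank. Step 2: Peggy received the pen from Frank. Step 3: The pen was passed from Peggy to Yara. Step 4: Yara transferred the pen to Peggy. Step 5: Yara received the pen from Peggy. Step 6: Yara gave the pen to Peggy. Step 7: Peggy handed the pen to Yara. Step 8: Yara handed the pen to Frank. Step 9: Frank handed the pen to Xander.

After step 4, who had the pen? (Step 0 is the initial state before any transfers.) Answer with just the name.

Answer: Peggy

Derivation:
Tracking the pen holder through step 4:
After step 0 (start): Xander
After step 1: Frank
After step 2: Peggy
After step 3: Yara
After step 4: Peggy

At step 4, the holder is Peggy.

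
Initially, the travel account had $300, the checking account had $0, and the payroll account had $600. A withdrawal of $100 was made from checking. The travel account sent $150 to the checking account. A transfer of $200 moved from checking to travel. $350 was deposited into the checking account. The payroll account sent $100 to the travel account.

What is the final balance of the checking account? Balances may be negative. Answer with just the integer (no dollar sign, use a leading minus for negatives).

Tracking account balances step by step:
Start: travel=300, checking=0, payroll=600
Event 1 (withdraw 100 from checking): checking: 0 - 100 = -100. Balances: travel=300, checking=-100, payroll=600
Event 2 (transfer 150 travel -> checking): travel: 300 - 150 = 150, checking: -100 + 150 = 50. Balances: travel=150, checking=50, payroll=600
Event 3 (transfer 200 checking -> travel): checking: 50 - 200 = -150, travel: 150 + 200 = 350. Balances: travel=350, checking=-150, payroll=600
Event 4 (deposit 350 to checking): checking: -150 + 350 = 200. Balances: travel=350, checking=200, payroll=600
Event 5 (transfer 100 payroll -> travel): payroll: 600 - 100 = 500, travel: 350 + 100 = 450. Balances: travel=450, checking=200, payroll=500

Final balance of checking: 200

Answer: 200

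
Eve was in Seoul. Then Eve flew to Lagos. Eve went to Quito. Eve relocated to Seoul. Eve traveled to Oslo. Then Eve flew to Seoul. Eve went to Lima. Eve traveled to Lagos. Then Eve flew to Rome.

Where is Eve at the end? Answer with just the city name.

Answer: Rome

Derivation:
Tracking Eve's location:
Start: Eve is in Seoul.
After move 1: Seoul -> Lagos. Eve is in Lagos.
After move 2: Lagos -> Quito. Eve is in Quito.
After move 3: Quito -> Seoul. Eve is in Seoul.
After move 4: Seoul -> Oslo. Eve is in Oslo.
After move 5: Oslo -> Seoul. Eve is in Seoul.
After move 6: Seoul -> Lima. Eve is in Lima.
After move 7: Lima -> Lagos. Eve is in Lagos.
After move 8: Lagos -> Rome. Eve is in Rome.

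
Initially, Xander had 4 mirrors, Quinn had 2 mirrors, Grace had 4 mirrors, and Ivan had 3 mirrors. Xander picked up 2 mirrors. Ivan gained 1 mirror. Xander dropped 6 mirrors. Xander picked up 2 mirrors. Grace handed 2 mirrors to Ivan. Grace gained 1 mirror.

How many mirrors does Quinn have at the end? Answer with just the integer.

Answer: 2

Derivation:
Tracking counts step by step:
Start: Xander=4, Quinn=2, Grace=4, Ivan=3
Event 1 (Xander +2): Xander: 4 -> 6. State: Xander=6, Quinn=2, Grace=4, Ivan=3
Event 2 (Ivan +1): Ivan: 3 -> 4. State: Xander=6, Quinn=2, Grace=4, Ivan=4
Event 3 (Xander -6): Xander: 6 -> 0. State: Xander=0, Quinn=2, Grace=4, Ivan=4
Event 4 (Xander +2): Xander: 0 -> 2. State: Xander=2, Quinn=2, Grace=4, Ivan=4
Event 5 (Grace -> Ivan, 2): Grace: 4 -> 2, Ivan: 4 -> 6. State: Xander=2, Quinn=2, Grace=2, Ivan=6
Event 6 (Grace +1): Grace: 2 -> 3. State: Xander=2, Quinn=2, Grace=3, Ivan=6

Quinn's final count: 2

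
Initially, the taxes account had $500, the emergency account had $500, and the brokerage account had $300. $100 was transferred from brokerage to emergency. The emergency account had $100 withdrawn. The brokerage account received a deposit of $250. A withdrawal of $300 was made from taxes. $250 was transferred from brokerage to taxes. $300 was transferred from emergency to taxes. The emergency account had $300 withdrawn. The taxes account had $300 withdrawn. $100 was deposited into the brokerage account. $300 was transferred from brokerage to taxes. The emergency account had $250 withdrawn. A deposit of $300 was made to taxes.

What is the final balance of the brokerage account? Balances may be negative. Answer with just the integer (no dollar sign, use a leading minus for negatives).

Answer: 0

Derivation:
Tracking account balances step by step:
Start: taxes=500, emergency=500, brokerage=300
Event 1 (transfer 100 brokerage -> emergency): brokerage: 300 - 100 = 200, emergency: 500 + 100 = 600. Balances: taxes=500, emergency=600, brokerage=200
Event 2 (withdraw 100 from emergency): emergency: 600 - 100 = 500. Balances: taxes=500, emergency=500, brokerage=200
Event 3 (deposit 250 to brokerage): brokerage: 200 + 250 = 450. Balances: taxes=500, emergency=500, brokerage=450
Event 4 (withdraw 300 from taxes): taxes: 500 - 300 = 200. Balances: taxes=200, emergency=500, brokerage=450
Event 5 (transfer 250 brokerage -> taxes): brokerage: 450 - 250 = 200, taxes: 200 + 250 = 450. Balances: taxes=450, emergency=500, brokerage=200
Event 6 (transfer 300 emergency -> taxes): emergency: 500 - 300 = 200, taxes: 450 + 300 = 750. Balances: taxes=750, emergency=200, brokerage=200
Event 7 (withdraw 300 from emergency): emergency: 200 - 300 = -100. Balances: taxes=750, emergency=-100, brokerage=200
Event 8 (withdraw 300 from taxes): taxes: 750 - 300 = 450. Balances: taxes=450, emergency=-100, brokerage=200
Event 9 (deposit 100 to brokerage): brokerage: 200 + 100 = 300. Balances: taxes=450, emergency=-100, brokerage=300
Event 10 (transfer 300 brokerage -> taxes): brokerage: 300 - 300 = 0, taxes: 450 + 300 = 750. Balances: taxes=750, emergency=-100, brokerage=0
Event 11 (withdraw 250 from emergency): emergency: -100 - 250 = -350. Balances: taxes=750, emergency=-350, brokerage=0
Event 12 (deposit 300 to taxes): taxes: 750 + 300 = 1050. Balances: taxes=1050, emergency=-350, brokerage=0

Final balance of brokerage: 0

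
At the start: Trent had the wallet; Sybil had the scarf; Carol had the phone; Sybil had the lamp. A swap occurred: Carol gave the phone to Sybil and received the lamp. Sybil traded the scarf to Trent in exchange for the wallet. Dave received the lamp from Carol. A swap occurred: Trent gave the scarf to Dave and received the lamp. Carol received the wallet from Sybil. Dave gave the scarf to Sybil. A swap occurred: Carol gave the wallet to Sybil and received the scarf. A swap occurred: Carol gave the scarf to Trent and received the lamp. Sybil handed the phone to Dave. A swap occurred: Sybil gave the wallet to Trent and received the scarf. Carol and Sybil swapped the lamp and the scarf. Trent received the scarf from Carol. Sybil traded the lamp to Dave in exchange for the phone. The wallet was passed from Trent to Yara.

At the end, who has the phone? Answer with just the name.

Tracking all object holders:
Start: wallet:Trent, scarf:Sybil, phone:Carol, lamp:Sybil
Event 1 (swap phone<->lamp: now phone:Sybil, lamp:Carol). State: wallet:Trent, scarf:Sybil, phone:Sybil, lamp:Carol
Event 2 (swap scarf<->wallet: now scarf:Trent, wallet:Sybil). State: wallet:Sybil, scarf:Trent, phone:Sybil, lamp:Carol
Event 3 (give lamp: Carol -> Dave). State: wallet:Sybil, scarf:Trent, phone:Sybil, lamp:Dave
Event 4 (swap scarf<->lamp: now scarf:Dave, lamp:Trent). State: wallet:Sybil, scarf:Dave, phone:Sybil, lamp:Trent
Event 5 (give wallet: Sybil -> Carol). State: wallet:Carol, scarf:Dave, phone:Sybil, lamp:Trent
Event 6 (give scarf: Dave -> Sybil). State: wallet:Carol, scarf:Sybil, phone:Sybil, lamp:Trent
Event 7 (swap wallet<->scarf: now wallet:Sybil, scarf:Carol). State: wallet:Sybil, scarf:Carol, phone:Sybil, lamp:Trent
Event 8 (swap scarf<->lamp: now scarf:Trent, lamp:Carol). State: wallet:Sybil, scarf:Trent, phone:Sybil, lamp:Carol
Event 9 (give phone: Sybil -> Dave). State: wallet:Sybil, scarf:Trent, phone:Dave, lamp:Carol
Event 10 (swap wallet<->scarf: now wallet:Trent, scarf:Sybil). State: wallet:Trent, scarf:Sybil, phone:Dave, lamp:Carol
Event 11 (swap lamp<->scarf: now lamp:Sybil, scarf:Carol). State: wallet:Trent, scarf:Carol, phone:Dave, lamp:Sybil
Event 12 (give scarf: Carol -> Trent). State: wallet:Trent, scarf:Trent, phone:Dave, lamp:Sybil
Event 13 (swap lamp<->phone: now lamp:Dave, phone:Sybil). State: wallet:Trent, scarf:Trent, phone:Sybil, lamp:Dave
Event 14 (give wallet: Trent -> Yara). State: wallet:Yara, scarf:Trent, phone:Sybil, lamp:Dave

Final state: wallet:Yara, scarf:Trent, phone:Sybil, lamp:Dave
The phone is held by Sybil.

Answer: Sybil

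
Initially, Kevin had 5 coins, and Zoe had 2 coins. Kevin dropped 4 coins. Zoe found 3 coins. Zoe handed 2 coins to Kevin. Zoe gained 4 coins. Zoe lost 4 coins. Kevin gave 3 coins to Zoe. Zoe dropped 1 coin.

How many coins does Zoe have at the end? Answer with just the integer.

Answer: 5

Derivation:
Tracking counts step by step:
Start: Kevin=5, Zoe=2
Event 1 (Kevin -4): Kevin: 5 -> 1. State: Kevin=1, Zoe=2
Event 2 (Zoe +3): Zoe: 2 -> 5. State: Kevin=1, Zoe=5
Event 3 (Zoe -> Kevin, 2): Zoe: 5 -> 3, Kevin: 1 -> 3. State: Kevin=3, Zoe=3
Event 4 (Zoe +4): Zoe: 3 -> 7. State: Kevin=3, Zoe=7
Event 5 (Zoe -4): Zoe: 7 -> 3. State: Kevin=3, Zoe=3
Event 6 (Kevin -> Zoe, 3): Kevin: 3 -> 0, Zoe: 3 -> 6. State: Kevin=0, Zoe=6
Event 7 (Zoe -1): Zoe: 6 -> 5. State: Kevin=0, Zoe=5

Zoe's final count: 5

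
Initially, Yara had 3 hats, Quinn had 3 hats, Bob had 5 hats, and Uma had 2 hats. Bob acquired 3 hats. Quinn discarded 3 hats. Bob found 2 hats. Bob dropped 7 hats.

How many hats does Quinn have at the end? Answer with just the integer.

Answer: 0

Derivation:
Tracking counts step by step:
Start: Yara=3, Quinn=3, Bob=5, Uma=2
Event 1 (Bob +3): Bob: 5 -> 8. State: Yara=3, Quinn=3, Bob=8, Uma=2
Event 2 (Quinn -3): Quinn: 3 -> 0. State: Yara=3, Quinn=0, Bob=8, Uma=2
Event 3 (Bob +2): Bob: 8 -> 10. State: Yara=3, Quinn=0, Bob=10, Uma=2
Event 4 (Bob -7): Bob: 10 -> 3. State: Yara=3, Quinn=0, Bob=3, Uma=2

Quinn's final count: 0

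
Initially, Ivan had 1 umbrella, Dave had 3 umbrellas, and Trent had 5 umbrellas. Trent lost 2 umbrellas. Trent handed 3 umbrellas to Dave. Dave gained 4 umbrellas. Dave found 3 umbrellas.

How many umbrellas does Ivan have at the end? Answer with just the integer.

Answer: 1

Derivation:
Tracking counts step by step:
Start: Ivan=1, Dave=3, Trent=5
Event 1 (Trent -2): Trent: 5 -> 3. State: Ivan=1, Dave=3, Trent=3
Event 2 (Trent -> Dave, 3): Trent: 3 -> 0, Dave: 3 -> 6. State: Ivan=1, Dave=6, Trent=0
Event 3 (Dave +4): Dave: 6 -> 10. State: Ivan=1, Dave=10, Trent=0
Event 4 (Dave +3): Dave: 10 -> 13. State: Ivan=1, Dave=13, Trent=0

Ivan's final count: 1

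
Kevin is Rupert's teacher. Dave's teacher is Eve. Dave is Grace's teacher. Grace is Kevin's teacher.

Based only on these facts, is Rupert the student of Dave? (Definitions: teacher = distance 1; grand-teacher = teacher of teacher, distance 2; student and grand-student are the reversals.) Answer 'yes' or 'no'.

Answer: no

Derivation:
Reconstructing the teacher chain from the given facts:
  Eve -> Dave -> Grace -> Kevin -> Rupert
(each arrow means 'teacher of the next')
Positions in the chain (0 = top):
  position of Eve: 0
  position of Dave: 1
  position of Grace: 2
  position of Kevin: 3
  position of Rupert: 4

Rupert is at position 4, Dave is at position 1; signed distance (j - i) = -3.
'student' requires j - i = -1. Actual distance is -3, so the relation does NOT hold.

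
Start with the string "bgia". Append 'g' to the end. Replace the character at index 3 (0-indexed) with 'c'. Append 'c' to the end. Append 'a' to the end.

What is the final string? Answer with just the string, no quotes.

Applying each edit step by step:
Start: "bgia"
Op 1 (append 'g'): "bgia" -> "bgiag"
Op 2 (replace idx 3: 'a' -> 'c'): "bgiag" -> "bgicg"
Op 3 (append 'c'): "bgicg" -> "bgicgc"
Op 4 (append 'a'): "bgicgc" -> "bgicgca"

Answer: bgicgca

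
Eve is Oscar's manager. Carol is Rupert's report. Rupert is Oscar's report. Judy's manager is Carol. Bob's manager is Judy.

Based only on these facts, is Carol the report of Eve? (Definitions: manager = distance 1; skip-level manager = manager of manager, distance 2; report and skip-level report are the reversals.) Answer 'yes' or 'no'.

Reconstructing the manager chain from the given facts:
  Eve -> Oscar -> Rupert -> Carol -> Judy -> Bob
(each arrow means 'manager of the next')
Positions in the chain (0 = top):
  position of Eve: 0
  position of Oscar: 1
  position of Rupert: 2
  position of Carol: 3
  position of Judy: 4
  position of Bob: 5

Carol is at position 3, Eve is at position 0; signed distance (j - i) = -3.
'report' requires j - i = -1. Actual distance is -3, so the relation does NOT hold.

Answer: no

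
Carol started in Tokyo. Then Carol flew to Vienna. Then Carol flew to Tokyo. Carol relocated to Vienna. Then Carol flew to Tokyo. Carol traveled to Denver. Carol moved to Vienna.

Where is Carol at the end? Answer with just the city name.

Answer: Vienna

Derivation:
Tracking Carol's location:
Start: Carol is in Tokyo.
After move 1: Tokyo -> Vienna. Carol is in Vienna.
After move 2: Vienna -> Tokyo. Carol is in Tokyo.
After move 3: Tokyo -> Vienna. Carol is in Vienna.
After move 4: Vienna -> Tokyo. Carol is in Tokyo.
After move 5: Tokyo -> Denver. Carol is in Denver.
After move 6: Denver -> Vienna. Carol is in Vienna.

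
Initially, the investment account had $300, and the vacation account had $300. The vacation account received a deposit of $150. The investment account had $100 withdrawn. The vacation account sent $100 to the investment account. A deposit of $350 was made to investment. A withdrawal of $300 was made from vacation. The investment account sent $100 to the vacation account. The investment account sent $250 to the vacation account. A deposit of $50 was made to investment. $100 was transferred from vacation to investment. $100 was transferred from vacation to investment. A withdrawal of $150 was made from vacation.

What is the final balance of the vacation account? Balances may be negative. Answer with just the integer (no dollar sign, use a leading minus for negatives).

Tracking account balances step by step:
Start: investment=300, vacation=300
Event 1 (deposit 150 to vacation): vacation: 300 + 150 = 450. Balances: investment=300, vacation=450
Event 2 (withdraw 100 from investment): investment: 300 - 100 = 200. Balances: investment=200, vacation=450
Event 3 (transfer 100 vacation -> investment): vacation: 450 - 100 = 350, investment: 200 + 100 = 300. Balances: investment=300, vacation=350
Event 4 (deposit 350 to investment): investment: 300 + 350 = 650. Balances: investment=650, vacation=350
Event 5 (withdraw 300 from vacation): vacation: 350 - 300 = 50. Balances: investment=650, vacation=50
Event 6 (transfer 100 investment -> vacation): investment: 650 - 100 = 550, vacation: 50 + 100 = 150. Balances: investment=550, vacation=150
Event 7 (transfer 250 investment -> vacation): investment: 550 - 250 = 300, vacation: 150 + 250 = 400. Balances: investment=300, vacation=400
Event 8 (deposit 50 to investment): investment: 300 + 50 = 350. Balances: investment=350, vacation=400
Event 9 (transfer 100 vacation -> investment): vacation: 400 - 100 = 300, investment: 350 + 100 = 450. Balances: investment=450, vacation=300
Event 10 (transfer 100 vacation -> investment): vacation: 300 - 100 = 200, investment: 450 + 100 = 550. Balances: investment=550, vacation=200
Event 11 (withdraw 150 from vacation): vacation: 200 - 150 = 50. Balances: investment=550, vacation=50

Final balance of vacation: 50

Answer: 50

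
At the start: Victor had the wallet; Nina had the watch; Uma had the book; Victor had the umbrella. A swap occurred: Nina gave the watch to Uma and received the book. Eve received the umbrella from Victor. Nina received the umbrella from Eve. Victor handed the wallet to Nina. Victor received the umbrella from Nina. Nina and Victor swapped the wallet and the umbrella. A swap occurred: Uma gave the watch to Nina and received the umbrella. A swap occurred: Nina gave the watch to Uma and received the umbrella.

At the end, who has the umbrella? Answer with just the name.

Tracking all object holders:
Start: wallet:Victor, watch:Nina, book:Uma, umbrella:Victor
Event 1 (swap watch<->book: now watch:Uma, book:Nina). State: wallet:Victor, watch:Uma, book:Nina, umbrella:Victor
Event 2 (give umbrella: Victor -> Eve). State: wallet:Victor, watch:Uma, book:Nina, umbrella:Eve
Event 3 (give umbrella: Eve -> Nina). State: wallet:Victor, watch:Uma, book:Nina, umbrella:Nina
Event 4 (give wallet: Victor -> Nina). State: wallet:Nina, watch:Uma, book:Nina, umbrella:Nina
Event 5 (give umbrella: Nina -> Victor). State: wallet:Nina, watch:Uma, book:Nina, umbrella:Victor
Event 6 (swap wallet<->umbrella: now wallet:Victor, umbrella:Nina). State: wallet:Victor, watch:Uma, book:Nina, umbrella:Nina
Event 7 (swap watch<->umbrella: now watch:Nina, umbrella:Uma). State: wallet:Victor, watch:Nina, book:Nina, umbrella:Uma
Event 8 (swap watch<->umbrella: now watch:Uma, umbrella:Nina). State: wallet:Victor, watch:Uma, book:Nina, umbrella:Nina

Final state: wallet:Victor, watch:Uma, book:Nina, umbrella:Nina
The umbrella is held by Nina.

Answer: Nina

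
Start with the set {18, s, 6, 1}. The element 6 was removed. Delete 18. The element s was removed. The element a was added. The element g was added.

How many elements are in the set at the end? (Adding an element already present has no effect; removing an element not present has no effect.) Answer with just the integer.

Tracking the set through each operation:
Start: {1, 18, 6, s}
Event 1 (remove 6): removed. Set: {1, 18, s}
Event 2 (remove 18): removed. Set: {1, s}
Event 3 (remove s): removed. Set: {1}
Event 4 (add a): added. Set: {1, a}
Event 5 (add g): added. Set: {1, a, g}

Final set: {1, a, g} (size 3)

Answer: 3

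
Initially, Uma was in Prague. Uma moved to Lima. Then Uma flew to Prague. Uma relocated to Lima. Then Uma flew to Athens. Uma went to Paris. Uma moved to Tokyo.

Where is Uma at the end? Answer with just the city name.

Tracking Uma's location:
Start: Uma is in Prague.
After move 1: Prague -> Lima. Uma is in Lima.
After move 2: Lima -> Prague. Uma is in Prague.
After move 3: Prague -> Lima. Uma is in Lima.
After move 4: Lima -> Athens. Uma is in Athens.
After move 5: Athens -> Paris. Uma is in Paris.
After move 6: Paris -> Tokyo. Uma is in Tokyo.

Answer: Tokyo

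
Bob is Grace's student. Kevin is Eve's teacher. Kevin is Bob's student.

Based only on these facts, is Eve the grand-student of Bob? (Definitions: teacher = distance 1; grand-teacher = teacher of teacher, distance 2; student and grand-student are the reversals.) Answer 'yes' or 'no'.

Reconstructing the teacher chain from the given facts:
  Grace -> Bob -> Kevin -> Eve
(each arrow means 'teacher of the next')
Positions in the chain (0 = top):
  position of Grace: 0
  position of Bob: 1
  position of Kevin: 2
  position of Eve: 3

Eve is at position 3, Bob is at position 1; signed distance (j - i) = -2.
'grand-student' requires j - i = -2. Actual distance is -2, so the relation HOLDS.

Answer: yes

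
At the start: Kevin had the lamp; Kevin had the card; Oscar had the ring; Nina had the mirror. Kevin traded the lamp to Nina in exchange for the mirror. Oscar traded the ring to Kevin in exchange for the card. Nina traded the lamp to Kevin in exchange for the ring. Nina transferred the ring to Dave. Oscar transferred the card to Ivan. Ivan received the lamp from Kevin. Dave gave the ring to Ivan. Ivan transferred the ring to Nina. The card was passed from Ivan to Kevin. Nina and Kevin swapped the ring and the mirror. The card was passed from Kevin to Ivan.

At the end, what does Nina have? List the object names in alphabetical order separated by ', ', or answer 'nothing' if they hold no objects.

Answer: mirror

Derivation:
Tracking all object holders:
Start: lamp:Kevin, card:Kevin, ring:Oscar, mirror:Nina
Event 1 (swap lamp<->mirror: now lamp:Nina, mirror:Kevin). State: lamp:Nina, card:Kevin, ring:Oscar, mirror:Kevin
Event 2 (swap ring<->card: now ring:Kevin, card:Oscar). State: lamp:Nina, card:Oscar, ring:Kevin, mirror:Kevin
Event 3 (swap lamp<->ring: now lamp:Kevin, ring:Nina). State: lamp:Kevin, card:Oscar, ring:Nina, mirror:Kevin
Event 4 (give ring: Nina -> Dave). State: lamp:Kevin, card:Oscar, ring:Dave, mirror:Kevin
Event 5 (give card: Oscar -> Ivan). State: lamp:Kevin, card:Ivan, ring:Dave, mirror:Kevin
Event 6 (give lamp: Kevin -> Ivan). State: lamp:Ivan, card:Ivan, ring:Dave, mirror:Kevin
Event 7 (give ring: Dave -> Ivan). State: lamp:Ivan, card:Ivan, ring:Ivan, mirror:Kevin
Event 8 (give ring: Ivan -> Nina). State: lamp:Ivan, card:Ivan, ring:Nina, mirror:Kevin
Event 9 (give card: Ivan -> Kevin). State: lamp:Ivan, card:Kevin, ring:Nina, mirror:Kevin
Event 10 (swap ring<->mirror: now ring:Kevin, mirror:Nina). State: lamp:Ivan, card:Kevin, ring:Kevin, mirror:Nina
Event 11 (give card: Kevin -> Ivan). State: lamp:Ivan, card:Ivan, ring:Kevin, mirror:Nina

Final state: lamp:Ivan, card:Ivan, ring:Kevin, mirror:Nina
Nina holds: mirror.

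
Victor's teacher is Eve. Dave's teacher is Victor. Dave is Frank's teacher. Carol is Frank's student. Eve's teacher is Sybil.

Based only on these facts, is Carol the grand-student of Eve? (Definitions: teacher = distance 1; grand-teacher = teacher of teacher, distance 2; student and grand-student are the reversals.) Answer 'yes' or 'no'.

Reconstructing the teacher chain from the given facts:
  Sybil -> Eve -> Victor -> Dave -> Frank -> Carol
(each arrow means 'teacher of the next')
Positions in the chain (0 = top):
  position of Sybil: 0
  position of Eve: 1
  position of Victor: 2
  position of Dave: 3
  position of Frank: 4
  position of Carol: 5

Carol is at position 5, Eve is at position 1; signed distance (j - i) = -4.
'grand-student' requires j - i = -2. Actual distance is -4, so the relation does NOT hold.

Answer: no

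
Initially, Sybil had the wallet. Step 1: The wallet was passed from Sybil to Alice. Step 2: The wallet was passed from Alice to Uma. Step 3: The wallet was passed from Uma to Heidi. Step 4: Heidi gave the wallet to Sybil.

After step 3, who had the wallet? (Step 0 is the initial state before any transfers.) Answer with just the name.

Answer: Heidi

Derivation:
Tracking the wallet holder through step 3:
After step 0 (start): Sybil
After step 1: Alice
After step 2: Uma
After step 3: Heidi

At step 3, the holder is Heidi.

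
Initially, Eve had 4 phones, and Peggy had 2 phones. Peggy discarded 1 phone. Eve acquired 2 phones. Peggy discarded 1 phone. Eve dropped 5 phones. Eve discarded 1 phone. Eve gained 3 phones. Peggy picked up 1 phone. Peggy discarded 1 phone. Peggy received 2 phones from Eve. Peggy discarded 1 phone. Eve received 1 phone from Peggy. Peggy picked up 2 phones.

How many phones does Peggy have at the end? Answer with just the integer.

Answer: 2

Derivation:
Tracking counts step by step:
Start: Eve=4, Peggy=2
Event 1 (Peggy -1): Peggy: 2 -> 1. State: Eve=4, Peggy=1
Event 2 (Eve +2): Eve: 4 -> 6. State: Eve=6, Peggy=1
Event 3 (Peggy -1): Peggy: 1 -> 0. State: Eve=6, Peggy=0
Event 4 (Eve -5): Eve: 6 -> 1. State: Eve=1, Peggy=0
Event 5 (Eve -1): Eve: 1 -> 0. State: Eve=0, Peggy=0
Event 6 (Eve +3): Eve: 0 -> 3. State: Eve=3, Peggy=0
Event 7 (Peggy +1): Peggy: 0 -> 1. State: Eve=3, Peggy=1
Event 8 (Peggy -1): Peggy: 1 -> 0. State: Eve=3, Peggy=0
Event 9 (Eve -> Peggy, 2): Eve: 3 -> 1, Peggy: 0 -> 2. State: Eve=1, Peggy=2
Event 10 (Peggy -1): Peggy: 2 -> 1. State: Eve=1, Peggy=1
Event 11 (Peggy -> Eve, 1): Peggy: 1 -> 0, Eve: 1 -> 2. State: Eve=2, Peggy=0
Event 12 (Peggy +2): Peggy: 0 -> 2. State: Eve=2, Peggy=2

Peggy's final count: 2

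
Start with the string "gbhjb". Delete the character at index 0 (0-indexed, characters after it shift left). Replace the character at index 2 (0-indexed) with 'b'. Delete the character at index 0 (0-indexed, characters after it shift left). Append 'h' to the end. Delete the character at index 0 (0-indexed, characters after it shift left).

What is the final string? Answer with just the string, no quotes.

Answer: bbh

Derivation:
Applying each edit step by step:
Start: "gbhjb"
Op 1 (delete idx 0 = 'g'): "gbhjb" -> "bhjb"
Op 2 (replace idx 2: 'j' -> 'b'): "bhjb" -> "bhbb"
Op 3 (delete idx 0 = 'b'): "bhbb" -> "hbb"
Op 4 (append 'h'): "hbb" -> "hbbh"
Op 5 (delete idx 0 = 'h'): "hbbh" -> "bbh"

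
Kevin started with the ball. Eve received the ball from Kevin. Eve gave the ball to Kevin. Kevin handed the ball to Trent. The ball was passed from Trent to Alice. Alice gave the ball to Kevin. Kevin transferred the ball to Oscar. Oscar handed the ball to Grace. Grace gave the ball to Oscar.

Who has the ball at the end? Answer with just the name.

Answer: Oscar

Derivation:
Tracking the ball through each event:
Start: Kevin has the ball.
After event 1: Eve has the ball.
After event 2: Kevin has the ball.
After event 3: Trent has the ball.
After event 4: Alice has the ball.
After event 5: Kevin has the ball.
After event 6: Oscar has the ball.
After event 7: Grace has the ball.
After event 8: Oscar has the ball.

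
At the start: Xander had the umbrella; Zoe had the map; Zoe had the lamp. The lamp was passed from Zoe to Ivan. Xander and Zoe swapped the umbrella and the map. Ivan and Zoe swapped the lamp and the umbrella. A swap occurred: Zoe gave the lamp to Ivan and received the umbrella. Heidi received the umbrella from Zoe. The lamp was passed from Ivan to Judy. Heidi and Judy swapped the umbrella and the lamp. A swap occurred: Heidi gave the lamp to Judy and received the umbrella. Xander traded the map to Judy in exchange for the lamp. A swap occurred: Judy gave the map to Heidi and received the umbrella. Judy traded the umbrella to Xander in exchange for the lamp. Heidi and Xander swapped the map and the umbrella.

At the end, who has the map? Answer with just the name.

Tracking all object holders:
Start: umbrella:Xander, map:Zoe, lamp:Zoe
Event 1 (give lamp: Zoe -> Ivan). State: umbrella:Xander, map:Zoe, lamp:Ivan
Event 2 (swap umbrella<->map: now umbrella:Zoe, map:Xander). State: umbrella:Zoe, map:Xander, lamp:Ivan
Event 3 (swap lamp<->umbrella: now lamp:Zoe, umbrella:Ivan). State: umbrella:Ivan, map:Xander, lamp:Zoe
Event 4 (swap lamp<->umbrella: now lamp:Ivan, umbrella:Zoe). State: umbrella:Zoe, map:Xander, lamp:Ivan
Event 5 (give umbrella: Zoe -> Heidi). State: umbrella:Heidi, map:Xander, lamp:Ivan
Event 6 (give lamp: Ivan -> Judy). State: umbrella:Heidi, map:Xander, lamp:Judy
Event 7 (swap umbrella<->lamp: now umbrella:Judy, lamp:Heidi). State: umbrella:Judy, map:Xander, lamp:Heidi
Event 8 (swap lamp<->umbrella: now lamp:Judy, umbrella:Heidi). State: umbrella:Heidi, map:Xander, lamp:Judy
Event 9 (swap map<->lamp: now map:Judy, lamp:Xander). State: umbrella:Heidi, map:Judy, lamp:Xander
Event 10 (swap map<->umbrella: now map:Heidi, umbrella:Judy). State: umbrella:Judy, map:Heidi, lamp:Xander
Event 11 (swap umbrella<->lamp: now umbrella:Xander, lamp:Judy). State: umbrella:Xander, map:Heidi, lamp:Judy
Event 12 (swap map<->umbrella: now map:Xander, umbrella:Heidi). State: umbrella:Heidi, map:Xander, lamp:Judy

Final state: umbrella:Heidi, map:Xander, lamp:Judy
The map is held by Xander.

Answer: Xander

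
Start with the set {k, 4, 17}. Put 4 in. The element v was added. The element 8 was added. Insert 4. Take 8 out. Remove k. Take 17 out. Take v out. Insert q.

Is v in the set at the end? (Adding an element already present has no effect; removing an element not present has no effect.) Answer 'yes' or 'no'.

Tracking the set through each operation:
Start: {17, 4, k}
Event 1 (add 4): already present, no change. Set: {17, 4, k}
Event 2 (add v): added. Set: {17, 4, k, v}
Event 3 (add 8): added. Set: {17, 4, 8, k, v}
Event 4 (add 4): already present, no change. Set: {17, 4, 8, k, v}
Event 5 (remove 8): removed. Set: {17, 4, k, v}
Event 6 (remove k): removed. Set: {17, 4, v}
Event 7 (remove 17): removed. Set: {4, v}
Event 8 (remove v): removed. Set: {4}
Event 9 (add q): added. Set: {4, q}

Final set: {4, q} (size 2)
v is NOT in the final set.

Answer: no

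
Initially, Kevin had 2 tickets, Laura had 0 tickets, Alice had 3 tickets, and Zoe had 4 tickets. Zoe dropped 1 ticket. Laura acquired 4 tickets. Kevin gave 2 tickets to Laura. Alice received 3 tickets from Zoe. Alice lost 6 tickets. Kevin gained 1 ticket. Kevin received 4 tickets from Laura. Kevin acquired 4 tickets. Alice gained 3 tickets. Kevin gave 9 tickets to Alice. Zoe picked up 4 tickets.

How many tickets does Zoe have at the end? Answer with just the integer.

Tracking counts step by step:
Start: Kevin=2, Laura=0, Alice=3, Zoe=4
Event 1 (Zoe -1): Zoe: 4 -> 3. State: Kevin=2, Laura=0, Alice=3, Zoe=3
Event 2 (Laura +4): Laura: 0 -> 4. State: Kevin=2, Laura=4, Alice=3, Zoe=3
Event 3 (Kevin -> Laura, 2): Kevin: 2 -> 0, Laura: 4 -> 6. State: Kevin=0, Laura=6, Alice=3, Zoe=3
Event 4 (Zoe -> Alice, 3): Zoe: 3 -> 0, Alice: 3 -> 6. State: Kevin=0, Laura=6, Alice=6, Zoe=0
Event 5 (Alice -6): Alice: 6 -> 0. State: Kevin=0, Laura=6, Alice=0, Zoe=0
Event 6 (Kevin +1): Kevin: 0 -> 1. State: Kevin=1, Laura=6, Alice=0, Zoe=0
Event 7 (Laura -> Kevin, 4): Laura: 6 -> 2, Kevin: 1 -> 5. State: Kevin=5, Laura=2, Alice=0, Zoe=0
Event 8 (Kevin +4): Kevin: 5 -> 9. State: Kevin=9, Laura=2, Alice=0, Zoe=0
Event 9 (Alice +3): Alice: 0 -> 3. State: Kevin=9, Laura=2, Alice=3, Zoe=0
Event 10 (Kevin -> Alice, 9): Kevin: 9 -> 0, Alice: 3 -> 12. State: Kevin=0, Laura=2, Alice=12, Zoe=0
Event 11 (Zoe +4): Zoe: 0 -> 4. State: Kevin=0, Laura=2, Alice=12, Zoe=4

Zoe's final count: 4

Answer: 4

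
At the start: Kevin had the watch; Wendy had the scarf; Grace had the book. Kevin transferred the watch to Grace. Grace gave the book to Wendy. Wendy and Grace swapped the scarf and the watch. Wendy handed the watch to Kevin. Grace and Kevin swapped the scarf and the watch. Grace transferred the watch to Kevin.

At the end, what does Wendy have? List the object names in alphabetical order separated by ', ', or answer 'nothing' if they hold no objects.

Tracking all object holders:
Start: watch:Kevin, scarf:Wendy, book:Grace
Event 1 (give watch: Kevin -> Grace). State: watch:Grace, scarf:Wendy, book:Grace
Event 2 (give book: Grace -> Wendy). State: watch:Grace, scarf:Wendy, book:Wendy
Event 3 (swap scarf<->watch: now scarf:Grace, watch:Wendy). State: watch:Wendy, scarf:Grace, book:Wendy
Event 4 (give watch: Wendy -> Kevin). State: watch:Kevin, scarf:Grace, book:Wendy
Event 5 (swap scarf<->watch: now scarf:Kevin, watch:Grace). State: watch:Grace, scarf:Kevin, book:Wendy
Event 6 (give watch: Grace -> Kevin). State: watch:Kevin, scarf:Kevin, book:Wendy

Final state: watch:Kevin, scarf:Kevin, book:Wendy
Wendy holds: book.

Answer: book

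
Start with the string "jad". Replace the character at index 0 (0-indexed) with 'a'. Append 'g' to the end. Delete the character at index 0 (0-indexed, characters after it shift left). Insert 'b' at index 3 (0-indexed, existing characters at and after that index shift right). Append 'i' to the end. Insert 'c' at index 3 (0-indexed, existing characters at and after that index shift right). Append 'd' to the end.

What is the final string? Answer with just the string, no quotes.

Applying each edit step by step:
Start: "jad"
Op 1 (replace idx 0: 'j' -> 'a'): "jad" -> "aad"
Op 2 (append 'g'): "aad" -> "aadg"
Op 3 (delete idx 0 = 'a'): "aadg" -> "adg"
Op 4 (insert 'b' at idx 3): "adg" -> "adgb"
Op 5 (append 'i'): "adgb" -> "adgbi"
Op 6 (insert 'c' at idx 3): "adgbi" -> "adgcbi"
Op 7 (append 'd'): "adgcbi" -> "adgcbid"

Answer: adgcbid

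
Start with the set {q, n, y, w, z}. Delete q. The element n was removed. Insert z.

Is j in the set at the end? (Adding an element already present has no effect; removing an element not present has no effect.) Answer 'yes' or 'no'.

Tracking the set through each operation:
Start: {n, q, w, y, z}
Event 1 (remove q): removed. Set: {n, w, y, z}
Event 2 (remove n): removed. Set: {w, y, z}
Event 3 (add z): already present, no change. Set: {w, y, z}

Final set: {w, y, z} (size 3)
j is NOT in the final set.

Answer: no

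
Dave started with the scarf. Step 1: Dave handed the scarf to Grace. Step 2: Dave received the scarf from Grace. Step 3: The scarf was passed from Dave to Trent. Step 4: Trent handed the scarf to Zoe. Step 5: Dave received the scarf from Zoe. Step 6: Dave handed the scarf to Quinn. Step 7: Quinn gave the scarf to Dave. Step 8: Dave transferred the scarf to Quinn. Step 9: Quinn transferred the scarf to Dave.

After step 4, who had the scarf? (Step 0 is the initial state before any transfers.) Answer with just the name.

Answer: Zoe

Derivation:
Tracking the scarf holder through step 4:
After step 0 (start): Dave
After step 1: Grace
After step 2: Dave
After step 3: Trent
After step 4: Zoe

At step 4, the holder is Zoe.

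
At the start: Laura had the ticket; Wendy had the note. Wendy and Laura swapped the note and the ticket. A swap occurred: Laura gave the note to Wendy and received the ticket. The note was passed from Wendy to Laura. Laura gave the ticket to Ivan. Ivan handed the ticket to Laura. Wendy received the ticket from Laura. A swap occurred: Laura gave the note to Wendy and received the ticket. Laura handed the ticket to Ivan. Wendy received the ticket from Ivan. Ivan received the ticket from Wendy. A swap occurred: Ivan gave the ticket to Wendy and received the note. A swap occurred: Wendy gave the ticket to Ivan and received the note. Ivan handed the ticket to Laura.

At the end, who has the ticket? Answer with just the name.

Tracking all object holders:
Start: ticket:Laura, note:Wendy
Event 1 (swap note<->ticket: now note:Laura, ticket:Wendy). State: ticket:Wendy, note:Laura
Event 2 (swap note<->ticket: now note:Wendy, ticket:Laura). State: ticket:Laura, note:Wendy
Event 3 (give note: Wendy -> Laura). State: ticket:Laura, note:Laura
Event 4 (give ticket: Laura -> Ivan). State: ticket:Ivan, note:Laura
Event 5 (give ticket: Ivan -> Laura). State: ticket:Laura, note:Laura
Event 6 (give ticket: Laura -> Wendy). State: ticket:Wendy, note:Laura
Event 7 (swap note<->ticket: now note:Wendy, ticket:Laura). State: ticket:Laura, note:Wendy
Event 8 (give ticket: Laura -> Ivan). State: ticket:Ivan, note:Wendy
Event 9 (give ticket: Ivan -> Wendy). State: ticket:Wendy, note:Wendy
Event 10 (give ticket: Wendy -> Ivan). State: ticket:Ivan, note:Wendy
Event 11 (swap ticket<->note: now ticket:Wendy, note:Ivan). State: ticket:Wendy, note:Ivan
Event 12 (swap ticket<->note: now ticket:Ivan, note:Wendy). State: ticket:Ivan, note:Wendy
Event 13 (give ticket: Ivan -> Laura). State: ticket:Laura, note:Wendy

Final state: ticket:Laura, note:Wendy
The ticket is held by Laura.

Answer: Laura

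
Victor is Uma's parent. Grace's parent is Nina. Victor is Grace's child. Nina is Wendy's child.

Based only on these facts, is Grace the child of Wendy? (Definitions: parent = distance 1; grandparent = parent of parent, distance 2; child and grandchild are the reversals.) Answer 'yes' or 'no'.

Answer: no

Derivation:
Reconstructing the parent chain from the given facts:
  Wendy -> Nina -> Grace -> Victor -> Uma
(each arrow means 'parent of the next')
Positions in the chain (0 = top):
  position of Wendy: 0
  position of Nina: 1
  position of Grace: 2
  position of Victor: 3
  position of Uma: 4

Grace is at position 2, Wendy is at position 0; signed distance (j - i) = -2.
'child' requires j - i = -1. Actual distance is -2, so the relation does NOT hold.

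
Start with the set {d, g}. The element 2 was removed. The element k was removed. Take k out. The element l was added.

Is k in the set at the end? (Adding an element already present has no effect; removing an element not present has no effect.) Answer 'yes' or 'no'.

Answer: no

Derivation:
Tracking the set through each operation:
Start: {d, g}
Event 1 (remove 2): not present, no change. Set: {d, g}
Event 2 (remove k): not present, no change. Set: {d, g}
Event 3 (remove k): not present, no change. Set: {d, g}
Event 4 (add l): added. Set: {d, g, l}

Final set: {d, g, l} (size 3)
k is NOT in the final set.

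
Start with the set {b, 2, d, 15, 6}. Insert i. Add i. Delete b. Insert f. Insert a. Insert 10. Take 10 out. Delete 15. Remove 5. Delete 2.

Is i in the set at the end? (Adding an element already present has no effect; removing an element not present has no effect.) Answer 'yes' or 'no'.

Answer: yes

Derivation:
Tracking the set through each operation:
Start: {15, 2, 6, b, d}
Event 1 (add i): added. Set: {15, 2, 6, b, d, i}
Event 2 (add i): already present, no change. Set: {15, 2, 6, b, d, i}
Event 3 (remove b): removed. Set: {15, 2, 6, d, i}
Event 4 (add f): added. Set: {15, 2, 6, d, f, i}
Event 5 (add a): added. Set: {15, 2, 6, a, d, f, i}
Event 6 (add 10): added. Set: {10, 15, 2, 6, a, d, f, i}
Event 7 (remove 10): removed. Set: {15, 2, 6, a, d, f, i}
Event 8 (remove 15): removed. Set: {2, 6, a, d, f, i}
Event 9 (remove 5): not present, no change. Set: {2, 6, a, d, f, i}
Event 10 (remove 2): removed. Set: {6, a, d, f, i}

Final set: {6, a, d, f, i} (size 5)
i is in the final set.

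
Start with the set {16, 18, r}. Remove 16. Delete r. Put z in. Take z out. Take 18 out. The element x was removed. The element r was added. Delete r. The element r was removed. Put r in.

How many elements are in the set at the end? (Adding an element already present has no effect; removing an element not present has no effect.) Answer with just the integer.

Answer: 1

Derivation:
Tracking the set through each operation:
Start: {16, 18, r}
Event 1 (remove 16): removed. Set: {18, r}
Event 2 (remove r): removed. Set: {18}
Event 3 (add z): added. Set: {18, z}
Event 4 (remove z): removed. Set: {18}
Event 5 (remove 18): removed. Set: {}
Event 6 (remove x): not present, no change. Set: {}
Event 7 (add r): added. Set: {r}
Event 8 (remove r): removed. Set: {}
Event 9 (remove r): not present, no change. Set: {}
Event 10 (add r): added. Set: {r}

Final set: {r} (size 1)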